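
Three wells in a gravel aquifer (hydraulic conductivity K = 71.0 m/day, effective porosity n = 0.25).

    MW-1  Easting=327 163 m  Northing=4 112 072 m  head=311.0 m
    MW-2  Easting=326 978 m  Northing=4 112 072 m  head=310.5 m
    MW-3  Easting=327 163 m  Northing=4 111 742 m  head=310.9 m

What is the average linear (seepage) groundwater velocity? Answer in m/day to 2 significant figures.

0.77 m/day

∂h/∂x = (310.5 − 311.0) / (326978 − 327163) = +0.002703
∂h/∂y = (310.9 − 311.0) / (4111742 − 4112072) = +0.0003030
|∇h| = √(0.002703² + 0.0003030²) = 0.00272
Seepage velocity v = K·i/n = 71.0 × 0.00272 / 0.25 = 0.7725 m/day.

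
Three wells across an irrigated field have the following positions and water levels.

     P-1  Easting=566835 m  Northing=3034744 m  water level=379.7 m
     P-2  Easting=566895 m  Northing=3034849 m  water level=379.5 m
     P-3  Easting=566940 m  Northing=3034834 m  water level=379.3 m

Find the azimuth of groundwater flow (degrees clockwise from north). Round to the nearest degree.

Differences from P-1: to P-2 (Δx, Δy, Δh) = (60, 105, -0.2); to P-3 = (105, 90, -0.4).
Determinant of the coordinate differences = 60·90 − 105·105 = -5625.
∂h/∂x = [(-0.2)·90 − (-0.4)·105] / -5625 = -0.004267
∂h/∂y = [60·(-0.4) − 105·(-0.2)] / -5625 = +0.0005333
Flow direction (−∇h) has components (+0.004267 E, -0.0005333 N).
Azimuth = atan2(E, N) = atan2(+0.004267, -0.0005333) = 97.1° ≈ 097°.

097°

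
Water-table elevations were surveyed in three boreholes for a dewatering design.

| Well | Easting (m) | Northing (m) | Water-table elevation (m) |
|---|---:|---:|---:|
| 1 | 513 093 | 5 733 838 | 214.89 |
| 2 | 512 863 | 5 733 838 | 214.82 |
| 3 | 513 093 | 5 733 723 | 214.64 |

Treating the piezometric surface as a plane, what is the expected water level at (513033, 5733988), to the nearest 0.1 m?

∂h/∂x = (214.82 − 214.89) / (512863 − 513093) = +0.0003043
∂h/∂y = (214.64 − 214.89) / (5733723 − 5733838) = +0.002174
h(513033, 5733988) = 214.89 + (+0.0003043)·(-60) + (+0.002174)·(150) = 214.89 -0.018 +0.326 = 215.198 m.

215.2 m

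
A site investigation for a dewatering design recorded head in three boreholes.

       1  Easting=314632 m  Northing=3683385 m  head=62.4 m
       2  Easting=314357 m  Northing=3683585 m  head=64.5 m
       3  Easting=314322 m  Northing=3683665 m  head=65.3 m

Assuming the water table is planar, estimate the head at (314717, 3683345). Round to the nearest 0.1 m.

Differences from 1: to 2 (Δx, Δy, Δh) = (-275, 200, +2.1); to 3 = (-310, 280, +2.9).
Determinant of the coordinate differences = (-275)·280 − (-310)·200 = -15000.
∂h/∂x = [(+2.1)·280 − (+2.9)·200] / -15000 = -0.0005333
∂h/∂y = [(-275)·(+2.9) − (-310)·(+2.1)] / -15000 = +0.009767
h(314717, 3683345) = 62.4 + (-0.0005333)·(85) + (+0.009767)·(-40) = 62.4 -0.045 -0.391 = 61.964 m.

62.0 m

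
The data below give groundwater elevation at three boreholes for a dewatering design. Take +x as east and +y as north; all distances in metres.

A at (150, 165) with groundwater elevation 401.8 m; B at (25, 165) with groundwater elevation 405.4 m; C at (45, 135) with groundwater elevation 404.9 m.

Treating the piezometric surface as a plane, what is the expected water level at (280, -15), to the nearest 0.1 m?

398.5 m

Taking A as reference: B−A = (-125, 0, +3.6); C−A = (-105, -30, +3.1).
Solve a·Δx + b·Δy = Δh: det = (-125)·(-30) − (-105)·0 = 3750.
∂h/∂x = [(+3.6)·(-30) − (+3.1)·0] / 3750 = -0.02880
∂h/∂y = [(-125)·(+3.1) − (-105)·(+3.6)] / 3750 = -0.002533
h(280, -15) = 401.8 + (-0.02880)·(130) + (-0.002533)·(-180) = 401.8 -3.744 +0.456 = 398.512 m.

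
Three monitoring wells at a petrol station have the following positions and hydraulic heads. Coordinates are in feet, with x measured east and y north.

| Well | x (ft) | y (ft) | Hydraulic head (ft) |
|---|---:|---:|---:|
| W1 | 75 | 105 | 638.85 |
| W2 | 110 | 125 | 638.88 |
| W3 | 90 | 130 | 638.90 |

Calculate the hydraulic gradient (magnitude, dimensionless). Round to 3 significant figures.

Differences from W1: to W2 (Δx, Δy, Δh) = (35, 20, +0.03); to W3 = (15, 25, +0.05).
Determinant of the coordinate differences = 35·25 − 15·20 = 575.
∂h/∂x = [(+0.03)·25 − (+0.05)·20] / 575 = -0.0004348
∂h/∂y = [35·(+0.05) − 15·(+0.03)] / 575 = +0.002261
|∇h| = √(-0.0004348² + 0.002261²) = 0.002302

0.00230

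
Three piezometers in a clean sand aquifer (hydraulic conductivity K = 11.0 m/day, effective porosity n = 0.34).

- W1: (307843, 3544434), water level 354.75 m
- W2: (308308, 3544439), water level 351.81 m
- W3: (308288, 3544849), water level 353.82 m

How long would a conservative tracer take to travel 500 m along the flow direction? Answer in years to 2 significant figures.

5.4 years

Taking W1 as reference: W2−W1 = (465, 5, -2.94); W3−W1 = (445, 415, -0.93).
Solve a·Δx + b·Δy = Δh: det = 465·415 − 445·5 = 190750.
∂h/∂x = [(-2.94)·415 − (-0.93)·5] / 190750 = -0.006372
∂h/∂y = [465·(-0.93) − 445·(-2.94)] / 190750 = +0.004592
|∇h| = √(-0.006372² + 0.004592²) = 0.007854
Seepage velocity v = K·i/n = 11.0 × 0.007854 / 0.34 = 0.2541 m/day.
t = 500 / 0.2541 = 1968 days = 5.39 years.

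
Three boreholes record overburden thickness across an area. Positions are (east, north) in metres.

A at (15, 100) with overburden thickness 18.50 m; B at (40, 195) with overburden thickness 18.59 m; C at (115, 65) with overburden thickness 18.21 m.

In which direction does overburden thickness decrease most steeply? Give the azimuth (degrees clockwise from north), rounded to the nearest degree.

Three-point gradient (reference A): Δ to B = (25, 95, +0.09), Δ to C = (100, -35, -0.29).
∂d/∂x = -0.002352, ∂d/∂y = +0.001566 (det = -10375).
Steepest decrease is along −∇f: components (+0.002352 E, -0.001566 N).
Azimuth = atan2(+0.002352, -0.001566) = 123.7° ≈ 124°.

124°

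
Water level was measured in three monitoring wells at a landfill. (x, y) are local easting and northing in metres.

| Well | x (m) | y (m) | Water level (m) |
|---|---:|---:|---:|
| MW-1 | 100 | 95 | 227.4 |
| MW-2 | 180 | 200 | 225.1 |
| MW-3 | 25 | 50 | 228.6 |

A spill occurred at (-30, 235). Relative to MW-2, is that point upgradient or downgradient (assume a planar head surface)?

upgradient

Taking MW-1 as reference: MW-2−MW-1 = (80, 105, -2.3); MW-3−MW-1 = (-75, -45, +1.2).
Determinant of the coordinate differences = 80·(-45) − (-75)·105 = 4275.
∂h/∂x = [(-2.3)·(-45) − (+1.2)·105] / 4275 = -0.005263
∂h/∂y = [80·(+1.2) − (-75)·(-2.3)] / 4275 = -0.01789
Head at (-30, 235) = 227.4 + (-0.005263)·(-130) + (-0.01789)·(140) = 225.58 m.
That is higher than the 225.1 m at MW-2, so the point is upgradient.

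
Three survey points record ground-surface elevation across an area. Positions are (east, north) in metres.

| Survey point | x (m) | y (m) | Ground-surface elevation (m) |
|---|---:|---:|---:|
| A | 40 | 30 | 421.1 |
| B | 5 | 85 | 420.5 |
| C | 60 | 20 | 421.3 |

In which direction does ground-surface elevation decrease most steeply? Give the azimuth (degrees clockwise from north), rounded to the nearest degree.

315°

Taking A as reference: B−A = (-35, 55, -0.6); C−A = (20, -10, +0.2).
Determinant of the coordinate differences = (-35)·(-10) − 20·55 = -750.
∂z/∂x = [(-0.6)·(-10) − (+0.2)·55] / -750 = +0.006667
∂z/∂y = [(-35)·(+0.2) − 20·(-0.6)] / -750 = -0.006667
Steepest decrease is along −∇f: components (-0.006667 E, +0.006667 N).
Azimuth = atan2(-0.006667, +0.006667) = 315.0° ≈ 315°.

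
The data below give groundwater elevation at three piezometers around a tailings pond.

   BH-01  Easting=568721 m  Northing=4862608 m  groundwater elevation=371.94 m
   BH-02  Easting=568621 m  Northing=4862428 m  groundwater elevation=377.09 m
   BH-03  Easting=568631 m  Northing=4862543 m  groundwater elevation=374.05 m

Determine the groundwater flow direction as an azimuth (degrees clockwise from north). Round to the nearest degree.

Three-point gradient (reference BH-01): Δ to BH-02 = (-100, -180, +5.15), Δ to BH-03 = (-90, -65, +2.11).
∂h/∂x = -0.004644, ∂h/∂y = -0.02603 (det = -9700).
Flow direction (−∇h) has components (+0.004644 E, +0.02603 N).
Azimuth = atan2(E, N) = atan2(+0.004644, +0.02603) = 10.1° ≈ 010°.

010°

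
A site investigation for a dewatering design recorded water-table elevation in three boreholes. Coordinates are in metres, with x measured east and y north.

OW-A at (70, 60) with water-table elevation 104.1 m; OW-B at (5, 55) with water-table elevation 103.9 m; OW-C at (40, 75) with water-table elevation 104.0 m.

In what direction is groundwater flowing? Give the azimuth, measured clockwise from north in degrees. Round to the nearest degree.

278°

Taking OW-A as reference: OW-B−OW-A = (-65, -5, -0.2); OW-C−OW-A = (-30, 15, -0.1).
Determinant of the coordinate differences = (-65)·15 − (-30)·(-5) = -1125.
∂h/∂x = [(-0.2)·15 − (-0.1)·(-5)] / -1125 = +0.003111
∂h/∂y = [(-65)·(-0.1) − (-30)·(-0.2)] / -1125 = -0.0004444
Flow direction (−∇h) has components (-0.003111 E, +0.0004444 N).
Azimuth = atan2(E, N) = atan2(-0.003111, +0.0004444) = 278.1° ≈ 278°.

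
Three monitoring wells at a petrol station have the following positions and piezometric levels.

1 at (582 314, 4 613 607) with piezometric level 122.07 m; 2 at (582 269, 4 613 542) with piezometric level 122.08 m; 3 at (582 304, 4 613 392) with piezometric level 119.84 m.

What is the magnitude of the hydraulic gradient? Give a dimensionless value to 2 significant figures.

0.020

Taking 1 as reference: 2−1 = (-45, -65, +0.01); 3−1 = (-10, -215, -2.23).
Determinant of the coordinate differences = (-45)·(-215) − (-10)·(-65) = 9025.
∂h/∂x = [(+0.01)·(-215) − (-2.23)·(-65)] / 9025 = -0.01630
∂h/∂y = [(-45)·(-2.23) − (-10)·(+0.01)] / 9025 = +0.01113
|∇h| = √(-0.01630² + 0.01113²) = 0.01974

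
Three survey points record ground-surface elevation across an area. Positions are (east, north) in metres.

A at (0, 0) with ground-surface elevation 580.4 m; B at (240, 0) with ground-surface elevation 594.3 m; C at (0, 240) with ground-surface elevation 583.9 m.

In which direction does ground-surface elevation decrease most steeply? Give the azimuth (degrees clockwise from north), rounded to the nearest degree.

256°

∂z/∂x = (594.3 − 580.4) / (240 − 0) = +0.05792
∂z/∂y = (583.9 − 580.4) / (240 − 0) = +0.01458
Steepest decrease is along −∇f: components (-0.05792 E, -0.01458 N).
Azimuth = atan2(-0.05792, -0.01458) = 255.9° ≈ 256°.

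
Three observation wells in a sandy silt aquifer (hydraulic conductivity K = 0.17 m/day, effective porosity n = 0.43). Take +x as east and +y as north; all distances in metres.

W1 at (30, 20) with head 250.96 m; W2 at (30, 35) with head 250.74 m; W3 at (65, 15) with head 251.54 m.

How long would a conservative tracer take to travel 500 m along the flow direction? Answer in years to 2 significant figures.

Taking W1 as reference: W2−W1 = (0, 15, -0.22); W3−W1 = (35, -5, +0.58).
Determinant of the coordinate differences = 0·(-5) − 35·15 = -525.
∂h/∂x = [(-0.22)·(-5) − (+0.58)·15] / -525 = +0.01448
∂h/∂y = [0·(+0.58) − 35·(-0.22)] / -525 = -0.01467
|∇h| = √(0.01448² + -0.01467²) = 0.02061
Seepage velocity v = K·i/n = 0.17 × 0.02061 / 0.43 = 0.008148 m/day.
t = 500 / 0.008148 = 6.136e+04 days = 168 years.

170 years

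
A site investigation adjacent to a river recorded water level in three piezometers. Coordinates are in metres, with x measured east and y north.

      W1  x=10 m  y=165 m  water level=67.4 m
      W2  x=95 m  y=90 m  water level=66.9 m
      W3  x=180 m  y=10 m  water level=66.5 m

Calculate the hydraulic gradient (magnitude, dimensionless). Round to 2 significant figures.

0.031

Differences from W1: to W2 (Δx, Δy, Δh) = (85, -75, -0.5); to W3 = (170, -155, -0.9).
Determinant of the coordinate differences = 85·(-155) − 170·(-75) = -425.
∂h/∂x = [(-0.5)·(-155) − (-0.9)·(-75)] / -425 = -0.02353
∂h/∂y = [85·(-0.9) − 170·(-0.5)] / -425 = -0.02000
|∇h| = √(-0.02353² + -0.02000²) = 0.03088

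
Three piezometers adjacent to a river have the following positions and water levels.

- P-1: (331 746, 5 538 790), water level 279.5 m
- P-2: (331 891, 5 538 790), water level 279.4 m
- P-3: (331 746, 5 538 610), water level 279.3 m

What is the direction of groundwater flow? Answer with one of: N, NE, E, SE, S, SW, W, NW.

∂h/∂x = (279.4 − 279.5) / (331891 − 331746) = -0.0006897
∂h/∂y = (279.3 − 279.5) / (5538610 − 5538790) = +0.001111
Flow = −∇h = (+0.0006897 east, -0.001111 north), which points southeast.

SE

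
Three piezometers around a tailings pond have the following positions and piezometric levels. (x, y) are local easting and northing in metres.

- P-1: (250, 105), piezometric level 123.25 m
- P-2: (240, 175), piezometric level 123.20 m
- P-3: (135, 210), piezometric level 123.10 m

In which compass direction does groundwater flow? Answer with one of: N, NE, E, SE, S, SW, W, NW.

NW

With h = a·x + b·y + c and P-1 as origin, the differences give:
  (-10)·a + 70·b = -0.05
  (-115)·a + 105·b = -0.15
Eliminate b (×105 and ×70, subtract): 7000·a = 5.250 → a = ∂h/∂x = +0.0007500
Back-substitute: b = ∂h/∂y = -0.0006071.
Flow = −∇h = (-0.0007500 east, +0.0006071 north), which points northwest.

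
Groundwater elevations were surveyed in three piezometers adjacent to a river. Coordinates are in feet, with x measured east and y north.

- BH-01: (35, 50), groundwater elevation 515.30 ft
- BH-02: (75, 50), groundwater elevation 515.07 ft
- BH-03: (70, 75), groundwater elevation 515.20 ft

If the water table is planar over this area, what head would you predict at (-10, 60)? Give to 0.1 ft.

Differences from BH-01: to BH-02 (Δx, Δy, Δh) = (40, 0, -0.23); to BH-03 = (35, 25, -0.10).
Solve a·Δx + b·Δy = Δh: det = 40·25 − 35·0 = 1000.
∂h/∂x = [(-0.23)·25 − (-0.10)·0] / 1000 = -0.005750
∂h/∂y = [40·(-0.10) − 35·(-0.23)] / 1000 = +0.004050
h(-10, 60) = 515.30 + (-0.005750)·(-45) + (+0.004050)·(10) = 515.30 +0.259 +0.041 = 515.599 ft.

515.6 ft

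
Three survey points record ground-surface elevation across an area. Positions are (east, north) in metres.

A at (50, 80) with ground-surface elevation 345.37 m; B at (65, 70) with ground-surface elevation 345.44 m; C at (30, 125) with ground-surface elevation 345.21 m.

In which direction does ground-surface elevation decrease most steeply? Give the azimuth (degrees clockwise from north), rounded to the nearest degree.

With z = a·x + b·y + c and A as origin, the differences give:
  15·a + (-10)·b = +0.07
  (-20)·a + 45·b = -0.16
Eliminate b (×45 and ×(-10), subtract): 475·a = 1.550 → a = ∂z/∂x = +0.003263
Back-substitute: b = ∂z/∂y = -0.002105.
Steepest decrease is along −∇f: components (-0.003263 E, +0.002105 N).
Azimuth = atan2(-0.003263, +0.002105) = 302.8° ≈ 303°.

303°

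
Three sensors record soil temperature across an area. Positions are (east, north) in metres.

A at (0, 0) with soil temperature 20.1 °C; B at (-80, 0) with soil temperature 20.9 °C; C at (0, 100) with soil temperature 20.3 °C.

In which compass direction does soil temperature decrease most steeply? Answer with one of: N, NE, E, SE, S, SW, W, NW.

E

∂T/∂x = (20.9 − 20.1) / (-80 − 0) = -0.010000
∂T/∂y = (20.3 − 20.1) / (100 − 0) = +0.002000
Steepest decrease is along −∇f = (+0.010000 E, -0.002000 N) → east.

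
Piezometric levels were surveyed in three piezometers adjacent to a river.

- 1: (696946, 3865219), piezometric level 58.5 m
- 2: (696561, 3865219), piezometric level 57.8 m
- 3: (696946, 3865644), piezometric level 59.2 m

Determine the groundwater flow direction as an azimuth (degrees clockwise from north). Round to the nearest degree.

228°

∂h/∂x = (57.8 − 58.5) / (696561 − 696946) = +0.001818
∂h/∂y = (59.2 − 58.5) / (3865644 − 3865219) = +0.001647
Flow direction (−∇h) has components (-0.001818 E, -0.001647 N).
Azimuth = atan2(E, N) = atan2(-0.001818, -0.001647) = 227.8° ≈ 228°.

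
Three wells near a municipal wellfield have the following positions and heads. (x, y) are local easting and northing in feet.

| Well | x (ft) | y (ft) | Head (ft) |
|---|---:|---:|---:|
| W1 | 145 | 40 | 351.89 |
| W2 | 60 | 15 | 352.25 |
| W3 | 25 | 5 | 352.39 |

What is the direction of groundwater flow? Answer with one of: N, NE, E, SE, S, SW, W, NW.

With h = a·x + b·y + c and W1 as origin, the differences give:
  (-85)·a + (-25)·b = +0.36
  (-120)·a + (-35)·b = +0.50
Eliminate b (×(-35) and ×(-25), subtract): -25·a = -0.100 → a = ∂h/∂x = +0.004000
Back-substitute: b = ∂h/∂y = -0.02800.
Flow = −∇h = (-0.004000 east, +0.02800 north), which points north.

N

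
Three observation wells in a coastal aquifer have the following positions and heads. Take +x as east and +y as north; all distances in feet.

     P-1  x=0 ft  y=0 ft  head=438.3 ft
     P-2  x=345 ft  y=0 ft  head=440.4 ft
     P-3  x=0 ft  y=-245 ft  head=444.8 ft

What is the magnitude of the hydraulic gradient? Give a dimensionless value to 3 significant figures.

∂h/∂x = (440.4 − 438.3) / (345 − 0) = +0.006087
∂h/∂y = (444.8 − 438.3) / (-245 − 0) = -0.02653
|∇h| = √(0.006087² + -0.02653²) = 0.02722

0.0272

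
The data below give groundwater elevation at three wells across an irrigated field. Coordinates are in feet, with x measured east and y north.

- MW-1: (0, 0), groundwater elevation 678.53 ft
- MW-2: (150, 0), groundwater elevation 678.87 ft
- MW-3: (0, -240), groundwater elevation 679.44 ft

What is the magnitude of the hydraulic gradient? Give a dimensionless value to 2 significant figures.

0.0044

∂h/∂x = (678.87 − 678.53) / (150 − 0) = +0.002267
∂h/∂y = (679.44 − 678.53) / (-240 − 0) = -0.003792
|∇h| = √(0.002267² + -0.003792²) = 0.004418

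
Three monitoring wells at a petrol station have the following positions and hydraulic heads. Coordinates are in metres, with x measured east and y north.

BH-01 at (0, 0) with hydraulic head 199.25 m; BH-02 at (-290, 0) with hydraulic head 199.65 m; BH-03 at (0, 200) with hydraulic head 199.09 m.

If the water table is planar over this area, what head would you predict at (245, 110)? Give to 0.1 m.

∂h/∂x = (199.65 − 199.25) / (-290 − 0) = -0.001379
∂h/∂y = (199.09 − 199.25) / (200 − 0) = -0.0008000
h(245, 110) = 199.25 + (-0.001379)·(245) + (-0.0008000)·(110) = 199.25 -0.338 -0.088 = 198.824 m.

198.8 m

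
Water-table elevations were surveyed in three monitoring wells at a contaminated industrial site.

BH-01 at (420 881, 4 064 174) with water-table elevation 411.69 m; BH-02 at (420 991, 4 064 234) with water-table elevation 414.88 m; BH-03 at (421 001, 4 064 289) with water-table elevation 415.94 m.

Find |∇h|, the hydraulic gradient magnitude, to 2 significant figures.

0.026

Differences from BH-01: to BH-02 (Δx, Δy, Δh) = (110, 60, +3.19); to BH-03 = (120, 115, +4.25).
Solve a·Δx + b·Δy = Δh: det = 110·115 − 120·60 = 5450.
∂h/∂x = [(+3.19)·115 − (+4.25)·60] / 5450 = +0.02052
∂h/∂y = [110·(+4.25) − 120·(+3.19)] / 5450 = +0.01554
|∇h| = √(0.02052² + 0.01554²) = 0.02574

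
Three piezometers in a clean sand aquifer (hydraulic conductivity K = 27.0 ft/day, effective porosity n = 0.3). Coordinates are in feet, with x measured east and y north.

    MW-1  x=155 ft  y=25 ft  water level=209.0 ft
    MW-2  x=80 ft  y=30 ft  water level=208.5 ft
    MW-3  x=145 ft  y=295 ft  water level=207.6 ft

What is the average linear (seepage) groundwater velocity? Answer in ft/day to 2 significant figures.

Differences from MW-1: to MW-2 (Δx, Δy, Δh) = (-75, 5, -0.5); to MW-3 = (-10, 270, -1.4).
Determinant of the coordinate differences = (-75)·270 − (-10)·5 = -20200.
∂h/∂x = [(-0.5)·270 − (-1.4)·5] / -20200 = +0.006337
∂h/∂y = [(-75)·(-1.4) − (-10)·(-0.5)] / -20200 = -0.004950
|∇h| = √(0.006337² + -0.004950²) = 0.008041
Seepage velocity v = K·i/n = 27.0 × 0.008041 / 0.3 = 0.7237 ft/day.

0.72 ft/day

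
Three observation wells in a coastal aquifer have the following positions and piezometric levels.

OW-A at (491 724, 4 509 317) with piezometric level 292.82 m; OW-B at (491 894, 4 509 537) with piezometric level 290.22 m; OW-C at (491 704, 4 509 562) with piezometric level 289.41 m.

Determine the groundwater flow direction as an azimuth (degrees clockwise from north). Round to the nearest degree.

350°

Taking OW-A as reference: OW-B−OW-A = (170, 220, -2.60); OW-C−OW-A = (-20, 245, -3.41).
Solve a·Δx + b·Δy = Δh: det = 170·245 − (-20)·220 = 46050.
∂h/∂x = [(-2.60)·245 − (-3.41)·220] / 46050 = +0.002458
∂h/∂y = [170·(-3.41) − (-20)·(-2.60)] / 46050 = -0.01372
Flow direction (−∇h) has components (-0.002458 E, +0.01372 N).
Azimuth = atan2(E, N) = atan2(-0.002458, +0.01372) = 349.8° ≈ 350°.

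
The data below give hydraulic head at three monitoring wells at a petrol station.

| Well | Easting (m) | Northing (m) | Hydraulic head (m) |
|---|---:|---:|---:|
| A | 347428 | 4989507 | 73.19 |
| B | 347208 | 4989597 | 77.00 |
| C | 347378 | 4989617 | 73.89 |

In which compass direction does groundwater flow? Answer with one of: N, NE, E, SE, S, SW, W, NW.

E

Three-point gradient (reference A): Δ to B = (-220, 90, +3.81), Δ to C = (-50, 110, +0.70).
∂h/∂x = -0.01808, ∂h/∂y = -0.001853 (det = -19700).
Flow = −∇h = (+0.01808 east, +0.001853 north), which points east.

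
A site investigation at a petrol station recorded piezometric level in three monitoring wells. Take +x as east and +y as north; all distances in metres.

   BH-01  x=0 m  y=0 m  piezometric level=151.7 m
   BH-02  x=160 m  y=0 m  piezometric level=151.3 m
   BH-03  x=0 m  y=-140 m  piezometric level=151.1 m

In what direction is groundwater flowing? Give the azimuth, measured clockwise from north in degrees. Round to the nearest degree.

150°

∂h/∂x = (151.3 − 151.7) / (160 − 0) = -0.002500
∂h/∂y = (151.1 − 151.7) / (-140 − 0) = +0.004286
Flow direction (−∇h) has components (+0.002500 E, -0.004286 N).
Azimuth = atan2(E, N) = atan2(+0.002500, -0.004286) = 149.7° ≈ 150°.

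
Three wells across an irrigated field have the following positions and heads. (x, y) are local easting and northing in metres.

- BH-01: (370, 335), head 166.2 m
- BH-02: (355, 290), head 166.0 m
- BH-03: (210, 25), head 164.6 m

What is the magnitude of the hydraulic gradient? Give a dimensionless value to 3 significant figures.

0.00502

With h = a·x + b·y + c and BH-01 as origin, the differences give:
  (-15)·a + (-45)·b = -0.2
  (-160)·a + (-310)·b = -1.6
Eliminate b (×(-310) and ×(-45), subtract): -2550·a = -10.00 → a = ∂h/∂x = +0.003922
Back-substitute: b = ∂h/∂y = +0.003137.
|∇h| = √(0.003922² + 0.003137²) = 0.005022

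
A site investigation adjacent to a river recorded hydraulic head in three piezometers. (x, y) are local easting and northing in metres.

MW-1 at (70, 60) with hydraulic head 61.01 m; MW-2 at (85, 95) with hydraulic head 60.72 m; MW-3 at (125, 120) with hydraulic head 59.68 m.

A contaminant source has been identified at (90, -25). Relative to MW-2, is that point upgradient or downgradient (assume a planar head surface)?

Differences from MW-1: to MW-2 (Δx, Δy, Δh) = (15, 35, -0.29); to MW-3 = (55, 60, -1.33).
Solve a·Δx + b·Δy = Δh: det = 15·60 − 55·35 = -1025.
∂h/∂x = [(-0.29)·60 − (-1.33)·35] / -1025 = -0.02844
∂h/∂y = [15·(-1.33) − 55·(-0.29)] / -1025 = +0.003902
Head at (90, -25) = 61.01 + (-0.02844)·(20) + (+0.003902)·(-85) = 60.11 m.
That is lower than the 60.72 m at MW-2, so the point is downgradient.

downgradient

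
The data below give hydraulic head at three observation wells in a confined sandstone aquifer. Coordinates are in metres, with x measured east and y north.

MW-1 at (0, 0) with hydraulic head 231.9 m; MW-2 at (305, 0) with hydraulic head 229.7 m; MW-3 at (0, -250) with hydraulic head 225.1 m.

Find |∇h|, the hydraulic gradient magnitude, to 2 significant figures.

∂h/∂x = (229.7 − 231.9) / (305 − 0) = -0.007213
∂h/∂y = (225.1 − 231.9) / (-250 − 0) = +0.02720
|∇h| = √(-0.007213² + 0.02720²) = 0.02814

0.028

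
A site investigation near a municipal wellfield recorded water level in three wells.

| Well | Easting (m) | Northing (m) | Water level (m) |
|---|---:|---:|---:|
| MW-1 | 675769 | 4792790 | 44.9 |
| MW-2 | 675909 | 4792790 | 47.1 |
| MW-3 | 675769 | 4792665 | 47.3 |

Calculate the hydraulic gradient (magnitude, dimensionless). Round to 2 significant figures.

0.025

∂h/∂x = (47.1 − 44.9) / (675909 − 675769) = +0.01571
∂h/∂y = (47.3 − 44.9) / (4792665 − 4792790) = -0.01920
|∇h| = √(0.01571² + -0.01920²) = 0.02481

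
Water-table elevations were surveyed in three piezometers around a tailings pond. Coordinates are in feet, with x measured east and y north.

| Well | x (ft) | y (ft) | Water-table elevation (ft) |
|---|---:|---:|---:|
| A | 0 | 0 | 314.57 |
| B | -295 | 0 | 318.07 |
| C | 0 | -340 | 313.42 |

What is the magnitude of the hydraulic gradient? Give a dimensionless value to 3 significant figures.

∂h/∂x = (318.07 − 314.57) / (-295 − 0) = -0.01186
∂h/∂y = (313.42 − 314.57) / (-340 − 0) = +0.003382
|∇h| = √(-0.01186² + 0.003382²) = 0.01233

0.0123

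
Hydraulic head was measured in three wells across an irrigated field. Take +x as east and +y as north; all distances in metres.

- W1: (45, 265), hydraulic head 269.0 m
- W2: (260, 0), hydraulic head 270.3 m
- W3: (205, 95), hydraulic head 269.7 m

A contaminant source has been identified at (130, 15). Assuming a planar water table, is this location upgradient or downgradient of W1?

Taking W1 as reference: W2−W1 = (215, -265, +1.3); W3−W1 = (160, -170, +0.7).
Solve a·Δx + b·Δy = Δh: det = 215·(-170) − 160·(-265) = 5850.
∂h/∂x = [(+1.3)·(-170) − (+0.7)·(-265)] / 5850 = -0.006068
∂h/∂y = [215·(+0.7) − 160·(+1.3)] / 5850 = -0.009829
Head at (130, 15) = 269.0 + (-0.006068)·(85) + (-0.009829)·(-250) = 270.94 m.
That is higher than the 269.0 m at W1, so the point is upgradient.

upgradient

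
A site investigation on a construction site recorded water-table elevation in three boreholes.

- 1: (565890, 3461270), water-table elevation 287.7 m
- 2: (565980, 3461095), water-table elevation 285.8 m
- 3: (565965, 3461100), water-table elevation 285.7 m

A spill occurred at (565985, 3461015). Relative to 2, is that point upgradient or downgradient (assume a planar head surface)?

downgradient

Taking 1 as reference: 2−1 = (90, -175, -1.9); 3−1 = (75, -170, -2.0).
Determinant of the coordinate differences = 90·(-170) − 75·(-175) = -2175.
∂h/∂x = [(-1.9)·(-170) − (-2.0)·(-175)] / -2175 = +0.01241
∂h/∂y = [90·(-2.0) − 75·(-1.9)] / -2175 = +0.01724
Head at (565985, 3461015) = 287.7 + (+0.01241)·(95) + (+0.01724)·(-255) = 284.48 m.
That is lower than the 285.8 m at 2, so the point is downgradient.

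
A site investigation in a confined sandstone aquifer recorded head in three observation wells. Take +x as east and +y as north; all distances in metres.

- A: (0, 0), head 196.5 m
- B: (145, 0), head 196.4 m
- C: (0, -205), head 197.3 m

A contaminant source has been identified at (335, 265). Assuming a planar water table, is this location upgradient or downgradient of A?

downgradient

∂h/∂x = (196.4 − 196.5) / (145 − 0) = -0.0006897
∂h/∂y = (197.3 − 196.5) / (-205 − 0) = -0.003902
Head at (335, 265) = 196.5 + (-0.0006897)·(335) + (-0.003902)·(265) = 195.23 m.
That is lower than the 196.5 m at A, so the point is downgradient.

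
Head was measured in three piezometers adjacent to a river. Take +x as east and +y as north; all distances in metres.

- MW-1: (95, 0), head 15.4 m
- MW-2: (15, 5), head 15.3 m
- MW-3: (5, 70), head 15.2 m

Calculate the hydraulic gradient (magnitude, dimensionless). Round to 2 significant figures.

Taking MW-1 as reference: MW-2−MW-1 = (-80, 5, -0.1); MW-3−MW-1 = (-90, 70, -0.2).
Solve a·Δx + b·Δy = Δh: det = (-80)·70 − (-90)·5 = -5150.
∂h/∂x = [(-0.1)·70 − (-0.2)·5] / -5150 = +0.001165
∂h/∂y = [(-80)·(-0.2) − (-90)·(-0.1)] / -5150 = -0.001359
|∇h| = √(0.001165² + -0.001359²) = 0.00179

0.0018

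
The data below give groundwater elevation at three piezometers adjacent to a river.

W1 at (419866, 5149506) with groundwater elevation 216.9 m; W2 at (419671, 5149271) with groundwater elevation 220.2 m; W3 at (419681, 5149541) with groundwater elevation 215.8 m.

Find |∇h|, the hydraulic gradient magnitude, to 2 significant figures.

0.017

Taking W1 as reference: W2−W1 = (-195, -235, +3.3); W3−W1 = (-185, 35, -1.1).
Determinant of the coordinate differences = (-195)·35 − (-185)·(-235) = -50300.
∂h/∂x = [(+3.3)·35 − (-1.1)·(-235)] / -50300 = +0.002843
∂h/∂y = [(-195)·(-1.1) − (-185)·(+3.3)] / -50300 = -0.01640
|∇h| = √(0.002843² + -0.01640²) = 0.01664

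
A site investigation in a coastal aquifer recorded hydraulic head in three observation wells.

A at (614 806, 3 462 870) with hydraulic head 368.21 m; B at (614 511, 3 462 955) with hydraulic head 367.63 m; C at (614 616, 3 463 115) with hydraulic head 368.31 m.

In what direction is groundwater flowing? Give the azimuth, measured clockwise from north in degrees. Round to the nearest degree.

227°

Three-point gradient (reference A): Δ to B = (-295, 85, -0.58), Δ to C = (-190, 245, +0.10).
∂h/∂x = +0.002683, ∂h/∂y = +0.002489 (det = -56125).
Flow direction (−∇h) has components (-0.002683 E, -0.002489 N).
Azimuth = atan2(E, N) = atan2(-0.002683, -0.002489) = 227.2° ≈ 227°.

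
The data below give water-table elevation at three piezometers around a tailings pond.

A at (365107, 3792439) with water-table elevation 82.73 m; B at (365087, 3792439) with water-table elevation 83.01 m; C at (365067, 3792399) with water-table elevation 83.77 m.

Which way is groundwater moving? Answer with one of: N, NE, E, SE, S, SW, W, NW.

NE

Taking A as reference: B−A = (-20, 0, +0.28); C−A = (-40, -40, +1.04).
Solve a·Δx + b·Δy = Δh: det = (-20)·(-40) − (-40)·0 = 800.
∂h/∂x = [(+0.28)·(-40) − (+1.04)·0] / 800 = -0.01400
∂h/∂y = [(-20)·(+1.04) − (-40)·(+0.28)] / 800 = -0.01200
Flow = −∇h = (+0.01400 east, +0.01200 north), which points northeast.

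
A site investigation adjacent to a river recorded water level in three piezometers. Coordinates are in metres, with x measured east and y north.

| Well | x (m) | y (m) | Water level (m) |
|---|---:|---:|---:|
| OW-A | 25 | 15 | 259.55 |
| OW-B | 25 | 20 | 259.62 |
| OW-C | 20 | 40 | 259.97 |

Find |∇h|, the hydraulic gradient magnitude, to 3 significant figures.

With h = a·x + b·y + c and OW-A as origin, the differences give:
  0·a + 5·b = +0.07
  (-5)·a + 25·b = +0.42
Eliminate b (×25 and ×5, subtract): 25·a = -0.350 → a = ∂h/∂x = -0.01400
Back-substitute: b = ∂h/∂y = +0.01400.
|∇h| = √(-0.01400² + 0.01400²) = 0.0198

0.0198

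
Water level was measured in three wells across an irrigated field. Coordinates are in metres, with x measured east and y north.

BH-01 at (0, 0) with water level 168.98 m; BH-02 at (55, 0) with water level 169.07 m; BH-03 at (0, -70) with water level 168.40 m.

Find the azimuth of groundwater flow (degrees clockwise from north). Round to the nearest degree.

∂h/∂x = (169.07 − 168.98) / (55 − 0) = +0.001636
∂h/∂y = (168.40 − 168.98) / (-70 − 0) = +0.008286
Flow direction (−∇h) has components (-0.001636 E, -0.008286 N).
Azimuth = atan2(E, N) = atan2(-0.001636, -0.008286) = 191.2° ≈ 191°.

191°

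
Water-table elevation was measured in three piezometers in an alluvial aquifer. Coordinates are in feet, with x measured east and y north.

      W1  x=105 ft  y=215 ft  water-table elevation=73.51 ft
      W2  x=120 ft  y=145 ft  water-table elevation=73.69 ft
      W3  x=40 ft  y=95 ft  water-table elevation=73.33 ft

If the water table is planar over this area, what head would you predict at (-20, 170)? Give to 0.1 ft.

Three-point gradient (reference W1): Δ to W2 = (15, -70, +0.18), Δ to W3 = (-65, -120, -0.18).
∂h/∂x = +0.005386, ∂h/∂y = -0.001417 (det = -6350).
h(-20, 170) = 73.51 + (+0.005386)·(-125) + (-0.001417)·(-45) = 73.51 -0.673 +0.064 = 72.901 ft.

72.9 ft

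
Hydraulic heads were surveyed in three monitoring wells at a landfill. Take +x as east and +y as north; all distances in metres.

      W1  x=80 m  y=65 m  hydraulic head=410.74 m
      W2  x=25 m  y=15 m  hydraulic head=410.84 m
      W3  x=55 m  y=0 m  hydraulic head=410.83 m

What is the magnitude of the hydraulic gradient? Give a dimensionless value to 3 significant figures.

0.00136

Differences from W1: to W2 (Δx, Δy, Δh) = (-55, -50, +0.10); to W3 = (-25, -65, +0.09).
Solve a·Δx + b·Δy = Δh: det = (-55)·(-65) − (-25)·(-50) = 2325.
∂h/∂x = [(+0.10)·(-65) − (+0.09)·(-50)] / 2325 = -0.0008602
∂h/∂y = [(-55)·(+0.09) − (-25)·(+0.10)] / 2325 = -0.001054
|∇h| = √(-0.0008602² + -0.001054²) = 0.00136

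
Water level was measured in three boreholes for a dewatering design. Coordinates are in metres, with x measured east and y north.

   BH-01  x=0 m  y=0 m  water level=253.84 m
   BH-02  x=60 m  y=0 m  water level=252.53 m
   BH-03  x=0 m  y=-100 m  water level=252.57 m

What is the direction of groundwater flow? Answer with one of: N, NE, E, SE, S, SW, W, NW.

SE

∂h/∂x = (252.53 − 253.84) / (60 − 0) = -0.02183
∂h/∂y = (252.57 − 253.84) / (-100 − 0) = +0.01270
Flow = −∇h = (+0.02183 east, -0.01270 north), which points southeast.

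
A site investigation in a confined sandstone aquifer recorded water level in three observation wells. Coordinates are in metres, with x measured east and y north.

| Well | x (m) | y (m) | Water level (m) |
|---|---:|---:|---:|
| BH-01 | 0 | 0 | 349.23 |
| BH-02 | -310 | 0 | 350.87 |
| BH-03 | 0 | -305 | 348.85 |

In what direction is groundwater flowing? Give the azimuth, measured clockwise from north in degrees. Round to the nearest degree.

∂h/∂x = (350.87 − 349.23) / (-310 − 0) = -0.005290
∂h/∂y = (348.85 − 349.23) / (-305 − 0) = +0.001246
Flow direction (−∇h) has components (+0.005290 E, -0.001246 N).
Azimuth = atan2(E, N) = atan2(+0.005290, -0.001246) = 103.3° ≈ 103°.

103°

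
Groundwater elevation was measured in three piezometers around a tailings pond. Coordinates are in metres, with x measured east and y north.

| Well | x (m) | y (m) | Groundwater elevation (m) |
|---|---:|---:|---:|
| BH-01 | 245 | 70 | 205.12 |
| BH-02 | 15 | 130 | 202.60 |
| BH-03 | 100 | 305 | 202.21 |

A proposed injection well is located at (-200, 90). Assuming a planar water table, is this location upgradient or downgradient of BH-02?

downgradient

Taking BH-01 as reference: BH-02−BH-01 = (-230, 60, -2.52); BH-03−BH-01 = (-145, 235, -2.91).
Determinant of the coordinate differences = (-230)·235 − (-145)·60 = -45350.
∂h/∂x = [(-2.52)·235 − (-2.91)·60] / -45350 = +0.009208
∂h/∂y = [(-230)·(-2.91) − (-145)·(-2.52)] / -45350 = -0.006701
Head at (-200, 90) = 205.12 + (+0.009208)·(-445) + (-0.006701)·(20) = 200.89 m.
That is lower than the 202.60 m at BH-02, so the point is downgradient.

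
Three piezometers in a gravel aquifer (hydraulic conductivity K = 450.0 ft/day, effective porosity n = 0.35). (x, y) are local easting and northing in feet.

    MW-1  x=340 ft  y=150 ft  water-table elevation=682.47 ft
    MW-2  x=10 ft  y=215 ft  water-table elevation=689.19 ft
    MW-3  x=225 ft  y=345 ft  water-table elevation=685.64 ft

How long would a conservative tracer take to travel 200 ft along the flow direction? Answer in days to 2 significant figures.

With h = a·x + b·y + c and MW-1 as origin, the differences give:
  (-330)·a + 65·b = +6.72
  (-115)·a + 195·b = +3.17
Eliminate b (×195 and ×65, subtract): -56875·a = 1104.350 → a = ∂h/∂x = -0.01942
Back-substitute: b = ∂h/∂y = +0.004805.
|∇h| = √(-0.01942² + 0.004805²) = 0.02001
Seepage velocity v = K·i/n = 450.0 × 0.02001 / 0.35 = 25.73 ft/day.
t = 200 / 25.73 = 7.773 days.

7.8 days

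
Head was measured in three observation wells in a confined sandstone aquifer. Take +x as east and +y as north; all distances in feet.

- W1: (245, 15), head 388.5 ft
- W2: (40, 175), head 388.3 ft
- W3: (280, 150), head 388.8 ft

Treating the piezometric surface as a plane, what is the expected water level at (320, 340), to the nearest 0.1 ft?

Differences from W1: to W2 (Δx, Δy, Δh) = (-205, 160, -0.2); to W3 = (35, 135, +0.3).
Determinant of the coordinate differences = (-205)·135 − 35·160 = -33275.
∂h/∂x = [(-0.2)·135 − (+0.3)·160] / -33275 = +0.002254
∂h/∂y = [(-205)·(+0.3) − 35·(-0.2)] / -33275 = +0.001638
h(320, 340) = 388.5 + (+0.002254)·(75) + (+0.001638)·(325) = 388.5 +0.169 +0.532 = 389.201 ft.

389.2 ft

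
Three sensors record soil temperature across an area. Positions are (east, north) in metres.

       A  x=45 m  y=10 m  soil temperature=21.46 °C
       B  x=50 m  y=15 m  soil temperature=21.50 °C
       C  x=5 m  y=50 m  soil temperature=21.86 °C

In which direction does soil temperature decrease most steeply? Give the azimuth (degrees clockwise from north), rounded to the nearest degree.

Taking A as reference: B−A = (5, 5, +0.04); C−A = (-40, 40, +0.40).
Solve a·Δx + b·Δy = ΔT: det = 5·40 − (-40)·5 = 400.
∂T/∂x = [(+0.04)·40 − (+0.40)·5] / 400 = -0.001000
∂T/∂y = [5·(+0.40) − (-40)·(+0.04)] / 400 = +0.009000
Steepest decrease is along −∇f: components (+0.001000 E, -0.009000 N).
Azimuth = atan2(+0.001000, -0.009000) = 173.7° ≈ 174°.

174°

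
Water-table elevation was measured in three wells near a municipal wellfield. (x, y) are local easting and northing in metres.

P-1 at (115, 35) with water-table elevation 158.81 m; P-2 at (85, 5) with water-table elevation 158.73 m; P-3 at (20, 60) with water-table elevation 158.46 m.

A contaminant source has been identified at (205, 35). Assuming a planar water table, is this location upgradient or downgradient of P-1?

Taking P-1 as reference: P-2−P-1 = (-30, -30, -0.08); P-3−P-1 = (-95, 25, -0.35).
Solve a·Δx + b·Δy = Δh: det = (-30)·25 − (-95)·(-30) = -3600.
∂h/∂x = [(-0.08)·25 − (-0.35)·(-30)] / -3600 = +0.003472
∂h/∂y = [(-30)·(-0.35) − (-95)·(-0.08)] / -3600 = -0.0008056
Head at (205, 35) = 158.81 + (+0.003472)·(90) + (-0.0008056)·(0) = 159.12 m.
That is higher than the 158.81 m at P-1, so the point is upgradient.

upgradient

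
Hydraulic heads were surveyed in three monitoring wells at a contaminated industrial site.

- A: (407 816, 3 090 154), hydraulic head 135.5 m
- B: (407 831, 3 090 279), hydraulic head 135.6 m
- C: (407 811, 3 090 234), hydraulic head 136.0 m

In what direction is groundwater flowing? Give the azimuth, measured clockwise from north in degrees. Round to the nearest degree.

Differences from A: to B (Δx, Δy, Δh) = (15, 125, +0.1); to C = (-5, 80, +0.5).
Determinant of the coordinate differences = 15·80 − (-5)·125 = 1825.
∂h/∂x = [(+0.1)·80 − (+0.5)·125] / 1825 = -0.02986
∂h/∂y = [15·(+0.5) − (-5)·(+0.1)] / 1825 = +0.004384
Flow direction (−∇h) has components (+0.02986 E, -0.004384 N).
Azimuth = atan2(E, N) = atan2(+0.02986, -0.004384) = 98.4° ≈ 098°.

098°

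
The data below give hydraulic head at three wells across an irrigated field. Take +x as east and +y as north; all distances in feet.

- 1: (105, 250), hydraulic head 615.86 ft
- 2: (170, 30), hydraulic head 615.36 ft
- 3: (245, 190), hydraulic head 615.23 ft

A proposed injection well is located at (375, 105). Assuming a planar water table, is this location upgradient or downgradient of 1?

downgradient

With h = a·x + b·y + c and 1 as origin, the differences give:
  65·a + (-220)·b = -0.50
  140·a + (-60)·b = -0.63
Eliminate b (×(-60) and ×(-220), subtract): 26900·a = -108.600 → a = ∂h/∂x = -0.004037
Back-substitute: b = ∂h/∂y = +0.001080.
Head at (375, 105) = 615.86 + (-0.004037)·(270) + (+0.001080)·(-145) = 614.61 ft.
That is lower than the 615.86 ft at 1, so the point is downgradient.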